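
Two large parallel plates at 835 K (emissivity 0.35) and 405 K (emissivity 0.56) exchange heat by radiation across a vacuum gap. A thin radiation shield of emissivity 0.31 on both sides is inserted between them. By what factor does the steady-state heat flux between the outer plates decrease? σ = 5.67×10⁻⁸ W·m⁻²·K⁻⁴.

Without shield: q₀ = σΔ(T⁴)/(1/ε₁+1/ε₂−1) with denominator 3.643.
With shield the two gaps are in series; the resistances add: (1/ε₁+1/ε_s−1)+(1/ε_s+1/ε₂−1) = 5.083+4.012 = 9.094.
Heat-flux ratio q₀/q = 9.094/3.643.

factor ≈ 2.50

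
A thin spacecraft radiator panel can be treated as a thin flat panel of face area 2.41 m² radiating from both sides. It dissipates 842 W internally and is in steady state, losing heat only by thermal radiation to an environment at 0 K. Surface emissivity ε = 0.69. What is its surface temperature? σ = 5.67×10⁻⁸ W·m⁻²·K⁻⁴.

Steady state: internal power = radiated power, P = εσA T⁴.
Radiating area A = 2·2.41 = 4.820 m².
T⁴ = P/(εσA) = 842/(0.69·5.67×10⁻⁸·4.820) = 4.465×10⁹ K⁴.
T = (4.465×10⁹)^(1/4).

T ≈ 258 K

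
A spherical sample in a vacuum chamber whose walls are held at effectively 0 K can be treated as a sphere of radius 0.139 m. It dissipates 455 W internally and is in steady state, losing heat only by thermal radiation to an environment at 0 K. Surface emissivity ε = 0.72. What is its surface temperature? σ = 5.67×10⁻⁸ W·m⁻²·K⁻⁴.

Steady state: internal power = radiated power, P = εσA T⁴.
Radiating area A = 4πr² = 0.2428 m².
T⁴ = P/(εσA) = 455/(0.72·5.67×10⁻⁸·0.2428) = 4.590×10¹⁰ K⁴.
T = (4.590×10¹⁰)^(1/4).

T ≈ 463 K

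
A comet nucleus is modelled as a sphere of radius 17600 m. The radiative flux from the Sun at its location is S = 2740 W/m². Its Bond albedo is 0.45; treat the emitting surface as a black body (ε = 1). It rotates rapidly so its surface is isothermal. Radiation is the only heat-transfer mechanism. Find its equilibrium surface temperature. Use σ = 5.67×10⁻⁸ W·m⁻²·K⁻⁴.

T ≈ 286 K

At equilibrium, absorbed power = emitted power.
Absorbing cross-section = πr² = 9.731×10⁸ m²; emitting surface = 4πr² = 3.893×10⁹ m² (ratio 4).
(1−a)S·A_cross = εσ·A_surf·T⁴  ⇒  T⁴ = (1−a)S/(4σ).
T⁴ = 0.550·2740/(4·5.67×10⁻⁸) = 6.645×10⁹ K⁴.
T = (6.645×10⁹)^(1/4).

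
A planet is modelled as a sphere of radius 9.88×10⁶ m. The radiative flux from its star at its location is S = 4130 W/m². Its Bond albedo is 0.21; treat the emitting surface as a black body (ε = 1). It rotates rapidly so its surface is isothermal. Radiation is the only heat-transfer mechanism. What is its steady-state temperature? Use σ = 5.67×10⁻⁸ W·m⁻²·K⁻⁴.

T ≈ 346 K

At equilibrium, absorbed power = emitted power.
Absorbing cross-section = πr² = 3.067×10¹⁴ m²; emitting surface = 4πr² = 1.227×10¹⁵ m² (ratio 4).
(1−a)S·A_cross = εσ·A_surf·T⁴  ⇒  T⁴ = (1−a)S/(4σ).
T⁴ = 0.790·4130/(4·5.67×10⁻⁸) = 1.439×10¹⁰ K⁴.
T = (1.439×10¹⁰)^(1/4).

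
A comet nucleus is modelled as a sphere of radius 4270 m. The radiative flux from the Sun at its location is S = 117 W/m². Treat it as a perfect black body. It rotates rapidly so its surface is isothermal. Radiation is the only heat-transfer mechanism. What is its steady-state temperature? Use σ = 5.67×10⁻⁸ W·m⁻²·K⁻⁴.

T ≈ 151 K

At equilibrium, absorbed power = emitted power.
Absorbing cross-section = πr² = 5.728×10⁷ m²; emitting surface = 4πr² = 2.291×10⁸ m² (ratio 4).
S·A_cross = εσ·A_surf·T⁴  ⇒  T⁴ = S/(4σ).
T⁴ = 1.00·117/(4·5.67×10⁻⁸) = 5.159×10⁸ K⁴.
T = (5.159×10⁸)^(1/4).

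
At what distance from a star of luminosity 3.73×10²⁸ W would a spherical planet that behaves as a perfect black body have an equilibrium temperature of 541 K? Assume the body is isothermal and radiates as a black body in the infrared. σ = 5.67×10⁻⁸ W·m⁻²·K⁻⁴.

d ≈ 3.91×10¹¹ m

For an isothermal black-emitting sphere, (1−a)S·πr² = σ·4πr²·T⁴ ⇒ S = 4σT⁴/(1−a).
S = 4·5.67×10⁻⁸·(541)⁴/1.00 = 19430 W/m².
Flux falls as S = L/(4πd²), so d = √(L/(4πS)) = √(3.73×10²⁸/(4π·19430)).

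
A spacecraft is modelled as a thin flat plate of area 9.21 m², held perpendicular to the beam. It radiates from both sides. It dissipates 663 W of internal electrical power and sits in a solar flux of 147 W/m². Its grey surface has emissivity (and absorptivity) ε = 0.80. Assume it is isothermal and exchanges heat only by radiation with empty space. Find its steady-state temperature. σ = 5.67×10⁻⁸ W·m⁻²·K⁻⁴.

At steady state, absorbed solar power + internal power = radiated power.
Absorbed: α·S·A_cross = 0.80·147·9.210 = 1083 W (cross-section A).
Total input = 1083 + 663 = 1746 W.
Radiated: εσ·A_surf·T⁴ with A_surf = 2A = 18.42 m².
T⁴ = 1746/(0.80·5.67×10⁻⁸·18.42) = 2.090×10⁹ K⁴.

T ≈ 214 K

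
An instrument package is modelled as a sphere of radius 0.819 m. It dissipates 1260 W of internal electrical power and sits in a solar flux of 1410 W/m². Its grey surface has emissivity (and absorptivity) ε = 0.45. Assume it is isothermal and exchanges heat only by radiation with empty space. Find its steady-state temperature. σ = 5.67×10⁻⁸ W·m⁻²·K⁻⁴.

At steady state, absorbed solar power + internal power = radiated power.
Absorbed: α·S·A_cross = 0.45·1410·2.107 = 1337 W (cross-section πr²).
Total input = 1337 + 1260 = 2597 W.
Radiated: εσ·A_surf·T⁴ with A_surf = 4πr² = 8.429 m².
T⁴ = 2597/(0.45·5.67×10⁻⁸·8.429) = 1.208×10¹⁰ K⁴.

T ≈ 331 K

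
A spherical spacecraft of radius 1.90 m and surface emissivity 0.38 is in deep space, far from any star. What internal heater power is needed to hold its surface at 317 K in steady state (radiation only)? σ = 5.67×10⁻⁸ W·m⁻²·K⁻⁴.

P ≈ 9870 W

P = εσ·4πr²·T⁴.
4πr² = 45.36 m²; T⁴ = 1.010×10¹⁰ K⁴.
P = 0.38·5.67×10⁻⁸·45.36·1.010×10¹⁰.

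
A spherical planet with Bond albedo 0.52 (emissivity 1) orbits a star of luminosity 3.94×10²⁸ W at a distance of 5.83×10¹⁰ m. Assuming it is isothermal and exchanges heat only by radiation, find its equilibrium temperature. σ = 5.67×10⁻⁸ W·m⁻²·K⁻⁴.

T ≈ 1180 K

First find the stellar flux at distance d: S = L/(4πd²) = 3.94×10²⁸/(4π·(5.83×10¹⁰)²) = 9.225×10⁵ W/m².
For an isothermal sphere, absorbed (1−a)S·πr² = emitted σ·4πr²·T⁴, so T⁴ = (1−a)S/(4σ).
T⁴ = 0.480·9.225×10⁵/(4·5.67×10⁻⁸) = 1.952×10¹² K⁴.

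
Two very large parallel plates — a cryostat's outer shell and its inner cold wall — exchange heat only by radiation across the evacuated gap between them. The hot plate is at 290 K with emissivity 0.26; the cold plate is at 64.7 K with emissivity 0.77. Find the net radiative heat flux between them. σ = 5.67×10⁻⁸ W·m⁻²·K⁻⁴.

q ≈ 96.5 W/m²

For two infinite grey parallel plates, q = σ(T₁⁴ − T₂⁴)/(1/ε₁ + 1/ε₂ − 1).
T₁⁴ − T₂⁴ = 7.073×10⁹ − 1.752×10⁷ = 7.055×10⁹ K⁴.
1/ε₁ + 1/ε₂ − 1 = 3.846 + 1.299 − 1 = 4.145.
q = 5.67×10⁻⁸ × 7.055×10⁹ / 4.145.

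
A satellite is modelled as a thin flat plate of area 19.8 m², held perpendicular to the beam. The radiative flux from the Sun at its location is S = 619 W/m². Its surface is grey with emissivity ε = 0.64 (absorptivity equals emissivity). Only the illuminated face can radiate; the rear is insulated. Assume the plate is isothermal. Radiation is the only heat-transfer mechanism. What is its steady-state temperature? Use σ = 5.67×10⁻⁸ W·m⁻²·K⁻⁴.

T ≈ 323 K

At equilibrium, absorbed power = emitted power.
Absorbing cross-section = A = 19.80 m²; emitting surface = A = 19.80 m² (ratio 1).
εS·A_cross = εσ·A_surf·T⁴  ⇒  T⁴ = S/(1σ)   (ε cancels).
T⁴ = 619/(1·5.67×10⁻⁸) = 1.092×10¹⁰ K⁴.
T = (1.092×10¹⁰)^(1/4).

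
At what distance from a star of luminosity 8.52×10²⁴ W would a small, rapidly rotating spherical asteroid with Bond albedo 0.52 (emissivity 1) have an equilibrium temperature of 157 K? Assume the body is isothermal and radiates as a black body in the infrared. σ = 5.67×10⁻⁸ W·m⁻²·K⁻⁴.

d ≈ 4.86×10¹⁰ m

For an isothermal black-emitting sphere, (1−a)S·πr² = σ·4πr²·T⁴ ⇒ S = 4σT⁴/(1−a).
S = 4·5.67×10⁻⁸·(157)⁴/0.480 = 287.1 W/m².
Flux falls as S = L/(4πd²), so d = √(L/(4πS)) = √(8.52×10²⁴/(4π·287.1)).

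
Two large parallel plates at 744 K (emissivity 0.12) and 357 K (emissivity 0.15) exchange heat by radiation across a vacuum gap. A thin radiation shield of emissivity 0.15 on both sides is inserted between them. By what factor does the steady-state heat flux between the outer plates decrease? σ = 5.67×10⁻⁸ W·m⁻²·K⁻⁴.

factor ≈ 1.88

Without shield: q₀ = σΔ(T⁴)/(1/ε₁+1/ε₂−1) with denominator 14.00.
With shield the two gaps are in series; the resistances add: (1/ε₁+1/ε_s−1)+(1/ε_s+1/ε₂−1) = 14.00+12.33 = 26.33.
Heat-flux ratio q₀/q = 26.33/14.00.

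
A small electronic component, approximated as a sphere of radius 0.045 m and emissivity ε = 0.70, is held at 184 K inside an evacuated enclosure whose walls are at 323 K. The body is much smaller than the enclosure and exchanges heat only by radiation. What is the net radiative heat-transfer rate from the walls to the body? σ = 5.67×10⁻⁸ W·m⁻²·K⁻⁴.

P_net ≈ 9.84 W

For a small grey body in a large enclosure: P_net = εσA(T_body⁴ − T_wall⁴).
A = 4πr² = 0.02545 m²; T_body⁴ − T_wall⁴ = 1.146×10⁹ − 1.088×10¹⁰ = -9.738×10⁹ K⁴.
|P_net| = 0.70·5.67×10⁻⁸·0.02545·9.738×10⁹.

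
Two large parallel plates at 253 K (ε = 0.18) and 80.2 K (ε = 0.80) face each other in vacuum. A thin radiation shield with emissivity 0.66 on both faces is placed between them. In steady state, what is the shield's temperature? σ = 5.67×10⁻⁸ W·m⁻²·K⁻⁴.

T_s ≈ 176 K

In steady state the net flux on the hot side equals that on the cold side.
σ(T₁⁴−T_s⁴)/D₁ = σ(T_s⁴−T₂⁴)/D₂, with D₁ = 1/ε₁+1/ε_s−1 = 6.071, D₂ = 1/ε_s+1/ε₂−1 = 1.765.
Solve for T_s⁴: T_s⁴ = (D₂·T₁⁴ + D₁·T₂⁴)/(D₁+D₂) = 9.550×10⁸ K⁴.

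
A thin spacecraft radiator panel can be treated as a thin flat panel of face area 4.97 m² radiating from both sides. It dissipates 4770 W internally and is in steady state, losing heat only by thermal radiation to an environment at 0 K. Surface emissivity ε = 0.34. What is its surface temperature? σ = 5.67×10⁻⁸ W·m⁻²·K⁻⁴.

T ≈ 397 K

Steady state: internal power = radiated power, P = εσA T⁴.
Radiating area A = 2·4.97 = 9.940 m².
T⁴ = P/(εσA) = 4770/(0.34·5.67×10⁻⁸·9.940) = 2.489×10¹⁰ K⁴.
T = (2.489×10¹⁰)^(1/4).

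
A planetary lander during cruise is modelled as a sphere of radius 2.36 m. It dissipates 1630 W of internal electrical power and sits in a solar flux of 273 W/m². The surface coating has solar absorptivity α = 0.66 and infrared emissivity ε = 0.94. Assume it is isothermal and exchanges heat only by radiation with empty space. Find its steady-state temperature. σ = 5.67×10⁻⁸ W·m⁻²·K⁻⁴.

At steady state, absorbed solar power + internal power = radiated power.
Absorbed: α·S·A_cross = 0.66·273·17.50 = 3153 W (cross-section πr²).
Total input = 3153 + 1630 = 4783 W.
Radiated: εσ·A_surf·T⁴ with A_surf = 4πr² = 69.99 m².
T⁴ = 4783/(0.94·5.67×10⁻⁸·69.99) = 1.282×10⁹ K⁴.

T ≈ 189 K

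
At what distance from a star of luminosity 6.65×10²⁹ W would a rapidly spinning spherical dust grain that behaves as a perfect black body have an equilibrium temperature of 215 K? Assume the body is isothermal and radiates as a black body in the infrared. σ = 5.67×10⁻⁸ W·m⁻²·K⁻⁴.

d ≈ 1.04×10¹³ m

For an isothermal black-emitting sphere, (1−a)S·πr² = σ·4πr²·T⁴ ⇒ S = 4σT⁴/(1−a).
S = 4·5.67×10⁻⁸·(215)⁴/1.00 = 484.6 W/m².
Flux falls as S = L/(4πd²), so d = √(L/(4πS)) = √(6.65×10²⁹/(4π·484.6)).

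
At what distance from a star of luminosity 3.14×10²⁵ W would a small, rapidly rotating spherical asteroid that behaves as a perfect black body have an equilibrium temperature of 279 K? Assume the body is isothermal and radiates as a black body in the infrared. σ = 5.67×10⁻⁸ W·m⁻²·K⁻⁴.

d ≈ 4.26×10¹⁰ m

For an isothermal black-emitting sphere, (1−a)S·πr² = σ·4πr²·T⁴ ⇒ S = 4σT⁴/(1−a).
S = 4·5.67×10⁻⁸·(279)⁴/1.00 = 1374 W/m².
Flux falls as S = L/(4πd²), so d = √(L/(4πS)) = √(3.14×10²⁵/(4π·1374)).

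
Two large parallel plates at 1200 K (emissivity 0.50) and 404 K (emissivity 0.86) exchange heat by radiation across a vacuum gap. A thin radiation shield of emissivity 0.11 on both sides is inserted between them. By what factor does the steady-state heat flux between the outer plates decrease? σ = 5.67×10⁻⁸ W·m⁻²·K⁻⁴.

Without shield: q₀ = σΔ(T⁴)/(1/ε₁+1/ε₂−1) with denominator 2.163.
With shield the two gaps are in series; the resistances add: (1/ε₁+1/ε_s−1)+(1/ε_s+1/ε₂−1) = 10.09+9.254 = 19.34.
Heat-flux ratio q₀/q = 19.34/2.163.

factor ≈ 8.94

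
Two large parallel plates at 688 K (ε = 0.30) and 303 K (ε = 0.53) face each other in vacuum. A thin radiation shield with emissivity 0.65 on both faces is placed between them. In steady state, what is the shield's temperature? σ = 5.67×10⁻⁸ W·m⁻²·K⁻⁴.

In steady state the net flux on the hot side equals that on the cold side.
σ(T₁⁴−T_s⁴)/D₁ = σ(T_s⁴−T₂⁴)/D₂, with D₁ = 1/ε₁+1/ε_s−1 = 3.872, D₂ = 1/ε_s+1/ε₂−1 = 2.425.
Solve for T_s⁴: T_s⁴ = (D₂·T₁⁴ + D₁·T₂⁴)/(D₁+D₂) = 9.148×10¹⁰ K⁴.

T_s ≈ 550 K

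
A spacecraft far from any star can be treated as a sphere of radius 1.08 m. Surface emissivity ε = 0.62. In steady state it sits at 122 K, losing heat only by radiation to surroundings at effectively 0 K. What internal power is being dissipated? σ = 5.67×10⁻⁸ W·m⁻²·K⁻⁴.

Steady state: P = εσA T⁴.
A = 4πr² = 14.66 m²; T⁴ = (122)⁴ = 2.215×10⁸ K⁴.
P = 0.62 × 5.67×10⁻⁸ × 14.66 × 2.215×10⁸.

P ≈ 114 W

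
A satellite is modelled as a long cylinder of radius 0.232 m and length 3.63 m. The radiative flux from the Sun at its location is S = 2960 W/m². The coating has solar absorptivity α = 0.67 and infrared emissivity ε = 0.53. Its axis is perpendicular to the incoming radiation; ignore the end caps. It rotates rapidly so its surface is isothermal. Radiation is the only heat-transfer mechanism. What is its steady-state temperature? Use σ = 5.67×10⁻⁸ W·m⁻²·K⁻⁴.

At equilibrium, absorbed power = emitted power.
Absorbing cross-section = 2rL = 1.684 m²; emitting surface = 2πrL = 5.291 m² (ratio π).
αS·A_cross = εσ·A_surf·T⁴  ⇒  T⁴ = αS/(ε·πσ).
T⁴ = 0.670·2960/(0.53·π·5.67×10⁻⁸) = 2.101×10¹⁰ K⁴.
T = (2.101×10¹⁰)^(1/4).

T ≈ 381 K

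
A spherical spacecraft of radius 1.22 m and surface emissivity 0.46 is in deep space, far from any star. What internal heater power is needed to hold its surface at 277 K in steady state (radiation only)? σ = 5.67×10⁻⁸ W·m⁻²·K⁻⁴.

P ≈ 2870 W

P = εσ·4πr²·T⁴.
4πr² = 18.70 m²; T⁴ = 5.887×10⁹ K⁴.
P = 0.46·5.67×10⁻⁸·18.70·5.887×10⁹.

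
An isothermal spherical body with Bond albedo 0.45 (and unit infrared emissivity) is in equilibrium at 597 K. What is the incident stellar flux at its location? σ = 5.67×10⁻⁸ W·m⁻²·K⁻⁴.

(1−a)S·πr² = σ·4πr²·T⁴ ⇒ S = 4σT⁴/(1−a).
S = 4·5.67×10⁻⁸·1.270×10¹¹/0.550.

S ≈ 52400 W/m²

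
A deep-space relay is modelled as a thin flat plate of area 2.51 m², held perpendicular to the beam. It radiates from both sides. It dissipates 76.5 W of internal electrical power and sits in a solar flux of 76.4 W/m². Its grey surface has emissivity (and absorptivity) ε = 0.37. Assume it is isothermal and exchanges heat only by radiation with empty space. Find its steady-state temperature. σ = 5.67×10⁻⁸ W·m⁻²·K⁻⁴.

T ≈ 193 K

At steady state, absorbed solar power + internal power = radiated power.
Absorbed: α·S·A_cross = 0.37·76.4·2.510 = 70.95 W (cross-section A).
Total input = 70.95 + 76.5 = 147.5 W.
Radiated: εσ·A_surf·T⁴ with A_surf = 2A = 5.020 m².
T⁴ = 147.5/(0.37·5.67×10⁻⁸·5.020) = 1.400×10⁹ K⁴.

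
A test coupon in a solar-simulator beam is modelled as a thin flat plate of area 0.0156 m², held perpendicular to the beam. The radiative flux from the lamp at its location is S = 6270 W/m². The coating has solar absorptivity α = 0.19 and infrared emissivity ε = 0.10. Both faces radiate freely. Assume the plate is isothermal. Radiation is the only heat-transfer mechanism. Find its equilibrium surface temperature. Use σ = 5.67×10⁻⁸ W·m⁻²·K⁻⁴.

At equilibrium, absorbed power = emitted power.
Absorbing cross-section = A = 0.01560 m²; emitting surface = 2A = 0.03120 m² (ratio 2).
αS·A_cross = εσ·A_surf·T⁴  ⇒  T⁴ = αS/(ε·2σ).
T⁴ = 0.190·6270/(0.10·2·5.67×10⁻⁸) = 1.051×10¹¹ K⁴.
T = (1.051×10¹¹)^(1/4).

T ≈ 569 K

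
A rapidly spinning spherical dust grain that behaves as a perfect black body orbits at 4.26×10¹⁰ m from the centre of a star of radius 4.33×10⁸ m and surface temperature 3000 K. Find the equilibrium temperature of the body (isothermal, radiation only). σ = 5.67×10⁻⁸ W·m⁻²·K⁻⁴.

T ≈ 214 K

The star's surface emits σT_*⁴; at distance d the flux is S = σT_*⁴(R_*/d)².
S = 5.67×10⁻⁸·(3000)⁴·(4.33×10⁸/4.26×10¹⁰)² = 474.5 W/m².
For an isothermal sphere T⁴ = (1−a)S/(4σ) = 2.092×10⁹ K⁴.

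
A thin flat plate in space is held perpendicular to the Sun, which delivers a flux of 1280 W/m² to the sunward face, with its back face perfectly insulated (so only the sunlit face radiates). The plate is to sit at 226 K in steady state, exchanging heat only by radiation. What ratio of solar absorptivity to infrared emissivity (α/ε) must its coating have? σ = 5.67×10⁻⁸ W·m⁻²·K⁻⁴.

α/ε ≈ 0.116

Balance: αS·A = εσ·1A·T⁴ ⇒ α/ε = σT⁴/S.
α/ε = 5.67×10⁻⁸·(226)⁴/1280 = 5.67×10⁻⁸·2.609×10⁹/1280.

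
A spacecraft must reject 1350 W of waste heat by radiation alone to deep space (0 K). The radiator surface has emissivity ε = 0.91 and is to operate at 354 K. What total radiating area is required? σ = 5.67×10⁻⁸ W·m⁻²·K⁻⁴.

A ≈ 1.67 m²

P = εσA T⁴ ⇒ A = P/(εσT⁴).
T⁴ = 1.570×10¹⁰ K⁴.
A = 1350/(0.91 × 5.67×10⁻⁸ × 1.570×10¹⁰).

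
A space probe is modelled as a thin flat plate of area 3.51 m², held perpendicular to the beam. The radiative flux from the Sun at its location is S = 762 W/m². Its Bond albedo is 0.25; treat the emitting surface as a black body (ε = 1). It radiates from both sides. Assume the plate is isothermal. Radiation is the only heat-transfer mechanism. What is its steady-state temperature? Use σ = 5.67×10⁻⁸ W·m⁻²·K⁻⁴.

At equilibrium, absorbed power = emitted power.
Absorbing cross-section = A = 3.510 m²; emitting surface = 2A = 7.020 m² (ratio 2).
(1−a)S·A_cross = εσ·A_surf·T⁴  ⇒  T⁴ = (1−a)S/(2σ).
T⁴ = 0.750·762/(2·5.67×10⁻⁸) = 5.040×10⁹ K⁴.
T = (5.040×10⁹)^(1/4).

T ≈ 266 K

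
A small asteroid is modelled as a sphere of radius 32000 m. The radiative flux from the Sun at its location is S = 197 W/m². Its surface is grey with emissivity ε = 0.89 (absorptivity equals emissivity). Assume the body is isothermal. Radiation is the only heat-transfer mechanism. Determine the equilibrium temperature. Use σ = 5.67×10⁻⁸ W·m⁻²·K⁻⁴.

T ≈ 172 K

At equilibrium, absorbed power = emitted power.
Absorbing cross-section = πr² = 3.217×10⁹ m²; emitting surface = 4πr² = 1.287×10¹⁰ m² (ratio 4).
εS·A_cross = εσ·A_surf·T⁴  ⇒  T⁴ = S/(4σ)   (ε cancels).
T⁴ = 197/(4·5.67×10⁻⁸) = 8.686×10⁸ K⁴.
T = (8.686×10⁸)^(1/4).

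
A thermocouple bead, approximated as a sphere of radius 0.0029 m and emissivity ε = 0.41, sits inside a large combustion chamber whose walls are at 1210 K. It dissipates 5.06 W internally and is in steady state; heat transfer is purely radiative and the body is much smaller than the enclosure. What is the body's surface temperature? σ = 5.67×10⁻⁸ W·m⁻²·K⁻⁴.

T ≈ 1430 K

For a small grey body in a large enclosure, net radiated power = εσA(T⁴ − T_w⁴).
Steady state: P = εσA(T⁴ − T_w⁴) with A = 4πr² = 1.057×10⁻⁴ m².
T⁴ = P/(εσA) + T_w⁴ = 5.06/(0.41·5.67×10⁻⁸·1.057×10⁻⁴) + (1210)⁴
    = 2.060×10¹² + 2.144×10¹² = 4.203×10¹² K⁴.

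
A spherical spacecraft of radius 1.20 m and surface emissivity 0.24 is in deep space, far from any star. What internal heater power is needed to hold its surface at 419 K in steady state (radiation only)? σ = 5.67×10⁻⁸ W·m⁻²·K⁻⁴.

P = εσ·4πr²·T⁴.
4πr² = 18.10 m²; T⁴ = 3.082×10¹⁰ K⁴.
P = 0.24·5.67×10⁻⁸·18.10·3.082×10¹⁰.

P ≈ 7590 W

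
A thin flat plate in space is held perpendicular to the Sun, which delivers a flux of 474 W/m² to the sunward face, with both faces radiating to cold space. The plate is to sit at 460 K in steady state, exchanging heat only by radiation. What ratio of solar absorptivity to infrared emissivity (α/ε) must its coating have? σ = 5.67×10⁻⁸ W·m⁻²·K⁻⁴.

α/ε ≈ 10.7

Balance: αS·A = εσ·2A·T⁴ ⇒ α/ε = 2σT⁴/S.
α/ε = 2·5.67×10⁻⁸·(460)⁴/474 = 2·5.67×10⁻⁸·4.477×10¹⁰/474.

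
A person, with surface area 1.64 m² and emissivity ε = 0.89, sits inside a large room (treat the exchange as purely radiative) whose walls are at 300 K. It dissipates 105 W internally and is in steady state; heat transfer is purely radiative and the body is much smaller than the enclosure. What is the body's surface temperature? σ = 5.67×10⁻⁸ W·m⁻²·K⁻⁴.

T ≈ 311 K

For a small grey body in a large enclosure, net radiated power = εσA(T⁴ − T_w⁴).
Steady state: P = εσA(T⁴ − T_w⁴) with A = 1.64 m².
T⁴ = P/(εσA) + T_w⁴ = 105/(0.89·5.67×10⁻⁸·1.640) + (300)⁴
    = 1.269×10⁹ + 8.100×10⁹ = 9.369×10⁹ K⁴.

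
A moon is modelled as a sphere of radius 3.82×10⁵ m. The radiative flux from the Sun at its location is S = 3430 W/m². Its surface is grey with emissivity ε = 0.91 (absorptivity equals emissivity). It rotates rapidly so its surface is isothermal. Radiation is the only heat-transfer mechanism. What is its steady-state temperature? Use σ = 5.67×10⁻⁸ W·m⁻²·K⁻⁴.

T ≈ 351 K

At equilibrium, absorbed power = emitted power.
Absorbing cross-section = πr² = 4.584×10¹¹ m²; emitting surface = 4πr² = 1.834×10¹² m² (ratio 4).
εS·A_cross = εσ·A_surf·T⁴  ⇒  T⁴ = S/(4σ)   (ε cancels).
T⁴ = 3430/(4·5.67×10⁻⁸) = 1.512×10¹⁰ K⁴.
T = (1.512×10¹⁰)^(1/4).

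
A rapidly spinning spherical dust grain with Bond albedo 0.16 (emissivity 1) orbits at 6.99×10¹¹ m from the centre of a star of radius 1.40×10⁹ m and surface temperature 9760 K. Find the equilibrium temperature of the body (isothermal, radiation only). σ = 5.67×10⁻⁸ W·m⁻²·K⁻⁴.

T ≈ 296 K

The star's surface emits σT_*⁴; at distance d the flux is S = σT_*⁴(R_*/d)².
S = 5.67×10⁻⁸·(9760)⁴·(1.40×10⁹/6.99×10¹¹)² = 2064 W/m².
For an isothermal sphere T⁴ = (1−a)S/(4σ) = 7.644×10⁹ K⁴.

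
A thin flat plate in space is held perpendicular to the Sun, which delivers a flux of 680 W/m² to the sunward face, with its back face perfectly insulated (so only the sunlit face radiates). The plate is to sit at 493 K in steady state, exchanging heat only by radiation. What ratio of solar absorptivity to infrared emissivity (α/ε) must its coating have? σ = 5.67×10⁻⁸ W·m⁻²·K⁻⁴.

α/ε ≈ 4.93

Balance: αS·A = εσ·1A·T⁴ ⇒ α/ε = σT⁴/S.
α/ε = 5.67×10⁻⁸·(493)⁴/680 = 5.67×10⁻⁸·5.907×10¹⁰/680.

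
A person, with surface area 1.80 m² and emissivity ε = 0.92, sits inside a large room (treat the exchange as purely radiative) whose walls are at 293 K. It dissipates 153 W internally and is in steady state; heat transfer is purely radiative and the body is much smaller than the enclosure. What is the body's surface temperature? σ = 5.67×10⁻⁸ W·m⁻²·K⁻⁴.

T ≈ 308 K

For a small grey body in a large enclosure, net radiated power = εσA(T⁴ − T_w⁴).
Steady state: P = εσA(T⁴ − T_w⁴) with A = 1.80 m².
T⁴ = P/(εσA) + T_w⁴ = 153/(0.92·5.67×10⁻⁸·1.800) + (293)⁴
    = 1.629×10⁹ + 7.370×10⁹ = 9.000×10⁹ K⁴.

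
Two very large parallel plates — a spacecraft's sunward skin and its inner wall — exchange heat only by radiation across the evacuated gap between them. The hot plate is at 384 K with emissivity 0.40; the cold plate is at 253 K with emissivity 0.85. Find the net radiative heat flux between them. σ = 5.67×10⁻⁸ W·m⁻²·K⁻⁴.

For two infinite grey parallel plates, q = σ(T₁⁴ − T₂⁴)/(1/ε₁ + 1/ε₂ − 1).
T₁⁴ − T₂⁴ = 2.174×10¹⁰ − 4.097×10⁹ = 1.765×10¹⁰ K⁴.
1/ε₁ + 1/ε₂ − 1 = 2.500 + 1.176 − 1 = 2.676.
q = 5.67×10⁻⁸ × 1.765×10¹⁰ / 2.676.

q ≈ 374 W/m²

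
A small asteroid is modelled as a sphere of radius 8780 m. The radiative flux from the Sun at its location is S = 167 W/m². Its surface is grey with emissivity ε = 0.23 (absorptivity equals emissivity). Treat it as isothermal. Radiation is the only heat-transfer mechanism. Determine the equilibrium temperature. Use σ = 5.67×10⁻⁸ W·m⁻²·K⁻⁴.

At equilibrium, absorbed power = emitted power.
Absorbing cross-section = πr² = 2.422×10⁸ m²; emitting surface = 4πr² = 9.687×10⁸ m² (ratio 4).
εS·A_cross = εσ·A_surf·T⁴  ⇒  T⁴ = S/(4σ)   (ε cancels).
T⁴ = 167/(4·5.67×10⁻⁸) = 7.363×10⁸ K⁴.
T = (7.363×10⁸)^(1/4).

T ≈ 165 K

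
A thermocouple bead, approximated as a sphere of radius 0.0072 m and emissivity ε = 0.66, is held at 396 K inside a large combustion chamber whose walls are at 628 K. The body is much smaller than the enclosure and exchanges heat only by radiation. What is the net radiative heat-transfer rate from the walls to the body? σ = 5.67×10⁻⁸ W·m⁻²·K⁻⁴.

P_net ≈ 3.19 W

For a small grey body in a large enclosure: P_net = εσA(T_body⁴ − T_wall⁴).
A = 4πr² = 6.514×10⁻⁴ m²; T_body⁴ − T_wall⁴ = 2.459×10¹⁰ − 1.555×10¹¹ = -1.309×10¹¹ K⁴.
|P_net| = 0.66·5.67×10⁻⁸·6.514×10⁻⁴·1.309×10¹¹.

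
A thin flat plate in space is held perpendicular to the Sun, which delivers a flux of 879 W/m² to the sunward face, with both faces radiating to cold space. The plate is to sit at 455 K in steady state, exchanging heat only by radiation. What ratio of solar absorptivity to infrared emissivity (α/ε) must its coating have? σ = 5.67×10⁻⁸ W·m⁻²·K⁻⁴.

Balance: αS·A = εσ·2A·T⁴ ⇒ α/ε = 2σT⁴/S.
α/ε = 2·5.67×10⁻⁸·(455)⁴/879 = 2·5.67×10⁻⁸·4.286×10¹⁰/879.

α/ε ≈ 5.53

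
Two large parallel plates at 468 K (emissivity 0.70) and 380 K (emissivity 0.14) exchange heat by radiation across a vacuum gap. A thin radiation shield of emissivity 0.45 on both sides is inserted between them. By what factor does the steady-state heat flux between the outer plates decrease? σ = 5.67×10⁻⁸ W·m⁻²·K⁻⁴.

factor ≈ 1.45

Without shield: q₀ = σΔ(T⁴)/(1/ε₁+1/ε₂−1) with denominator 7.571.
With shield the two gaps are in series; the resistances add: (1/ε₁+1/ε_s−1)+(1/ε_s+1/ε₂−1) = 2.651+8.365 = 11.02.
Heat-flux ratio q₀/q = 11.02/7.571.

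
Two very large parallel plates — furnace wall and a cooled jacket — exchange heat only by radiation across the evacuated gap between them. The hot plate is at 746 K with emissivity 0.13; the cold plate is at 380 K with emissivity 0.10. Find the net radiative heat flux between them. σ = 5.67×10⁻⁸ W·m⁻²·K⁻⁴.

For two infinite grey parallel plates, q = σ(T₁⁴ − T₂⁴)/(1/ε₁ + 1/ε₂ − 1).
T₁⁴ − T₂⁴ = 3.097×10¹¹ − 2.085×10¹⁰ = 2.889×10¹¹ K⁴.
1/ε₁ + 1/ε₂ − 1 = 7.692 + 10.00 − 1 = 16.69.
q = 5.67×10⁻⁸ × 2.889×10¹¹ / 16.69.

q ≈ 981 W/m²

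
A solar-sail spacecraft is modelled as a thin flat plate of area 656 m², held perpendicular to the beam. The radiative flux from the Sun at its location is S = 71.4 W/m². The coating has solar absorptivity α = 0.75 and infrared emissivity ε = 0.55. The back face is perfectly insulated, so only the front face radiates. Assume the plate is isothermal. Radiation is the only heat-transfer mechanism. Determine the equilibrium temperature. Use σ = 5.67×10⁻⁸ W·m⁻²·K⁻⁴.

At equilibrium, absorbed power = emitted power.
Absorbing cross-section = A = 656.0 m²; emitting surface = A = 656.0 m² (ratio 1).
αS·A_cross = εσ·A_surf·T⁴  ⇒  T⁴ = αS/(ε·1σ).
T⁴ = 0.750·71.4/(0.55·1·5.67×10⁻⁸) = 1.717×10⁹ K⁴.
T = (1.717×10⁹)^(1/4).

T ≈ 204 K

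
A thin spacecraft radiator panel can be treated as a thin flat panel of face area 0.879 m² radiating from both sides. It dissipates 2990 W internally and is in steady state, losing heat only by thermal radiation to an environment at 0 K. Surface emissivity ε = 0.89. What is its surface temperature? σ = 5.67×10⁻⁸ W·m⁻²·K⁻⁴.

T ≈ 428 K

Steady state: internal power = radiated power, P = εσA T⁴.
Radiating area A = 2·0.879 = 1.758 m².
T⁴ = P/(εσA) = 2990/(0.89·5.67×10⁻⁸·1.758) = 3.370×10¹⁰ K⁴.
T = (3.370×10¹⁰)^(1/4).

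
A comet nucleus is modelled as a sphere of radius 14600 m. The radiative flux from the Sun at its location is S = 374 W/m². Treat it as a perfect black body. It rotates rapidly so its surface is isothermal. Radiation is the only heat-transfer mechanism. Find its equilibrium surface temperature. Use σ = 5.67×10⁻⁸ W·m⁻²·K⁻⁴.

T ≈ 202 K

At equilibrium, absorbed power = emitted power.
Absorbing cross-section = πr² = 6.697×10⁸ m²; emitting surface = 4πr² = 2.679×10⁹ m² (ratio 4).
S·A_cross = εσ·A_surf·T⁴  ⇒  T⁴ = S/(4σ).
T⁴ = 1.00·374/(4·5.67×10⁻⁸) = 1.649×10⁹ K⁴.
T = (1.649×10⁹)^(1/4).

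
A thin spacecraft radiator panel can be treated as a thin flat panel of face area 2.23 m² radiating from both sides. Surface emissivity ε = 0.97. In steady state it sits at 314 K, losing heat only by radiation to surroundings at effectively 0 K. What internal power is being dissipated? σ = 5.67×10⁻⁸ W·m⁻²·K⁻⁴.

Steady state: P = εσA T⁴.
A = 2·2.23 = 4.460 m²; T⁴ = (314)⁴ = 9.721×10⁹ K⁴.
P = 0.97 × 5.67×10⁻⁸ × 4.460 × 9.721×10⁹.

P ≈ 2380 W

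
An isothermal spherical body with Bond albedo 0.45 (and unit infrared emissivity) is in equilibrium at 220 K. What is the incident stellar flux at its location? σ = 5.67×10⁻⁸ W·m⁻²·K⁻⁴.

S ≈ 966 W/m²

(1−a)S·πr² = σ·4πr²·T⁴ ⇒ S = 4σT⁴/(1−a).
S = 4·5.67×10⁻⁸·2.343×10⁹/0.550.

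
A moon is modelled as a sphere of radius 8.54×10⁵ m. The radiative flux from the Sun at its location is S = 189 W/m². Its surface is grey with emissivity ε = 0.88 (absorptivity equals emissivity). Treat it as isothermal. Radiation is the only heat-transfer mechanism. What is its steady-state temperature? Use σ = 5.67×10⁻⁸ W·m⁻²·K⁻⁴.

At equilibrium, absorbed power = emitted power.
Absorbing cross-section = πr² = 2.291×10¹² m²; emitting surface = 4πr² = 9.165×10¹² m² (ratio 4).
εS·A_cross = εσ·A_surf·T⁴  ⇒  T⁴ = S/(4σ)   (ε cancels).
T⁴ = 189/(4·5.67×10⁻⁸) = 8.333×10⁸ K⁴.
T = (8.333×10⁸)^(1/4).

T ≈ 170 K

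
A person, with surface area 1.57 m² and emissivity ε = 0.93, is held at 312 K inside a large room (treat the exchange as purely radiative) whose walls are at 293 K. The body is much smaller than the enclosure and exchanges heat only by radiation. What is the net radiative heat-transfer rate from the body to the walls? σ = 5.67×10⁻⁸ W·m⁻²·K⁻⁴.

P_net ≈ 174 W

For a small grey body in a large enclosure: P_net = εσA(T_body⁴ − T_wall⁴).
A = 1.57 m²; T_body⁴ − T_wall⁴ = 9.476×10⁹ − 7.370×10⁹ = 2.106×10⁹ K⁴.
|P_net| = 0.93·5.67×10⁻⁸·1.570·2.106×10⁹.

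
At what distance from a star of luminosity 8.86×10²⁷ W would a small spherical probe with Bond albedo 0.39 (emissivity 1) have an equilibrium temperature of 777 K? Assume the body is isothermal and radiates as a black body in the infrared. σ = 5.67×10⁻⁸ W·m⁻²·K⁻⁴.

d ≈ 7.21×10¹⁰ m

For an isothermal black-emitting sphere, (1−a)S·πr² = σ·4πr²·T⁴ ⇒ S = 4σT⁴/(1−a).
S = 4·5.67×10⁻⁸·(777)⁴/0.610 = 1.355×10⁵ W/m².
Flux falls as S = L/(4πd²), so d = √(L/(4πS)) = √(8.86×10²⁷/(4π·1.355×10⁵)).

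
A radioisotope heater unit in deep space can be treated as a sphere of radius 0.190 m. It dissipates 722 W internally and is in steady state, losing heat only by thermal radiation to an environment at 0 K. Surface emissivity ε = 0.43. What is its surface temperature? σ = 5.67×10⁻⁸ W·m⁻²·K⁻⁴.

Steady state: internal power = radiated power, P = εσA T⁴.
Radiating area A = 4πr² = 0.4536 m².
T⁴ = P/(εσA) = 722/(0.43·5.67×10⁻⁸·0.4536) = 6.528×10¹⁰ K⁴.
T = (6.528×10¹⁰)^(1/4).

T ≈ 505 K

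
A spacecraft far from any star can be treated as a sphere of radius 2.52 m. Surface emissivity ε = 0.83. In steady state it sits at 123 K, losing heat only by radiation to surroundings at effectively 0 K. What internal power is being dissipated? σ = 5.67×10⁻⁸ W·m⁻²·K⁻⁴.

P ≈ 860 W

Steady state: P = εσA T⁴.
A = 4πr² = 79.80 m²; T⁴ = (123)⁴ = 2.289×10⁸ K⁴.
P = 0.83 × 5.67×10⁻⁸ × 79.80 × 2.289×10⁸.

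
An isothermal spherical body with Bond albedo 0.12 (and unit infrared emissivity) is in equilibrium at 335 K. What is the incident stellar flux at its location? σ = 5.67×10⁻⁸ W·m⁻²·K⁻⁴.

S ≈ 3250 W/m²

(1−a)S·πr² = σ·4πr²·T⁴ ⇒ S = 4σT⁴/(1−a).
S = 4·5.67×10⁻⁸·1.259×10¹⁰/0.880.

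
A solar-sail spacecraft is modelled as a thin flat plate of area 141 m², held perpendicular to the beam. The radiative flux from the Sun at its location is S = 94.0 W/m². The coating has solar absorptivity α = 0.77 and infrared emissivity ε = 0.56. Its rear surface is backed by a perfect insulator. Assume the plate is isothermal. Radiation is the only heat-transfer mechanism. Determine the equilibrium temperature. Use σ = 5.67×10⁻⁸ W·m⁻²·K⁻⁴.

T ≈ 219 K

At equilibrium, absorbed power = emitted power.
Absorbing cross-section = A = 141.0 m²; emitting surface = A = 141.0 m² (ratio 1).
αS·A_cross = εσ·A_surf·T⁴  ⇒  T⁴ = αS/(ε·1σ).
T⁴ = 0.770·94.0/(0.56·1·5.67×10⁻⁸) = 2.280×10⁹ K⁴.
T = (2.280×10⁹)^(1/4).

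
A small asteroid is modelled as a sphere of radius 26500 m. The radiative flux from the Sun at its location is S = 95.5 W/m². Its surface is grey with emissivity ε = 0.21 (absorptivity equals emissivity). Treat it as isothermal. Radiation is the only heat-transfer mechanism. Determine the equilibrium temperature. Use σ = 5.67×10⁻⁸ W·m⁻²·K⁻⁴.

T ≈ 143 K

At equilibrium, absorbed power = emitted power.
Absorbing cross-section = πr² = 2.206×10⁹ m²; emitting surface = 4πr² = 8.825×10⁹ m² (ratio 4).
εS·A_cross = εσ·A_surf·T⁴  ⇒  T⁴ = S/(4σ)   (ε cancels).
T⁴ = 95.5/(4·5.67×10⁻⁸) = 4.211×10⁸ K⁴.
T = (4.211×10⁸)^(1/4).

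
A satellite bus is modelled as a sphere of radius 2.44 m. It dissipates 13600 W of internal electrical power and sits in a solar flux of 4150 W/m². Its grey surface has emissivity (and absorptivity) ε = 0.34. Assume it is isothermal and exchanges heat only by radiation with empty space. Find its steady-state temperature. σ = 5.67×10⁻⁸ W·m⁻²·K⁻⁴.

At steady state, absorbed solar power + internal power = radiated power.
Absorbed: α·S·A_cross = 0.34·4150·18.70 = 26390 W (cross-section πr²).
Total input = 26390 + 13600 = 39990 W.
Radiated: εσ·A_surf·T⁴ with A_surf = 4πr² = 74.82 m².
T⁴ = 39990/(0.34·5.67×10⁻⁸·74.82) = 2.773×10¹⁰ K⁴.

T ≈ 408 K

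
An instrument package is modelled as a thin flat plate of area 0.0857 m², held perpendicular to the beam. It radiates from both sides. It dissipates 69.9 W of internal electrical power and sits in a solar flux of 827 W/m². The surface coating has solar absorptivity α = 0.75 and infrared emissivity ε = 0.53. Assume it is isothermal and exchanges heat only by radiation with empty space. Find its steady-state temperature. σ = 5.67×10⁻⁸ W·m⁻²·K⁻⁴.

At steady state, absorbed solar power + internal power = radiated power.
Absorbed: α·S·A_cross = 0.75·827·0.08570 = 53.16 W (cross-section A).
Total input = 53.16 + 69.9 = 123.1 W.
Radiated: εσ·A_surf·T⁴ with A_surf = 2A = 0.1714 m².
T⁴ = 123.1/(0.53·5.67×10⁻⁸·0.1714) = 2.389×10¹⁰ K⁴.

T ≈ 393 K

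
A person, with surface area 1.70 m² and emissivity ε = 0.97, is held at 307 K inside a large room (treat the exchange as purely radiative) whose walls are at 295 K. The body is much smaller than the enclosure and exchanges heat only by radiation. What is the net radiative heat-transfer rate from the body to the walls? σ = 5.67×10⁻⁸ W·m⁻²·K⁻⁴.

P_net ≈ 122 W

For a small grey body in a large enclosure: P_net = εσA(T_body⁴ − T_wall⁴).
A = 1.70 m²; T_body⁴ − T_wall⁴ = 8.883×10⁹ − 7.573×10⁹ = 1.310×10⁹ K⁴.
|P_net| = 0.97·5.67×10⁻⁸·1.700·1.310×10⁹.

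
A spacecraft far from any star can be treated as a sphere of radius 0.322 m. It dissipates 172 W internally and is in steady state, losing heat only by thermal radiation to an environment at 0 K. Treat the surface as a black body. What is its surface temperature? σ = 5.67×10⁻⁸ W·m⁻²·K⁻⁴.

Steady state: internal power = radiated power, P = εσA T⁴.
Radiating area A = 4πr² = 1.303 m².
T⁴ = P/(εσA) = 172/(1.0·5.67×10⁻⁸·1.303) = 2.328×10⁹ K⁴.
T = (2.328×10⁹)^(1/4).

T ≈ 220 K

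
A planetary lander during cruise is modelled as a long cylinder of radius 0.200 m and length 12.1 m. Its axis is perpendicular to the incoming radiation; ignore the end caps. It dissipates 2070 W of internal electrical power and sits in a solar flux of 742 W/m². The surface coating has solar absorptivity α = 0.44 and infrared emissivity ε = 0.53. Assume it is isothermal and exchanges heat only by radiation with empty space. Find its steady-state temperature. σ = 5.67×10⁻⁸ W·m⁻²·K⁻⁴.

At steady state, absorbed solar power + internal power = radiated power.
Absorbed: α·S·A_cross = 0.44·742·4.840 = 1580 W (cross-section 2rL).
Total input = 1580 + 2070 = 3650 W.
Radiated: εσ·A_surf·T⁴ with A_surf = 2πrL = 15.21 m².
T⁴ = 3650/(0.53·5.67×10⁻⁸·15.21) = 7.988×10⁹ K⁴.

T ≈ 299 K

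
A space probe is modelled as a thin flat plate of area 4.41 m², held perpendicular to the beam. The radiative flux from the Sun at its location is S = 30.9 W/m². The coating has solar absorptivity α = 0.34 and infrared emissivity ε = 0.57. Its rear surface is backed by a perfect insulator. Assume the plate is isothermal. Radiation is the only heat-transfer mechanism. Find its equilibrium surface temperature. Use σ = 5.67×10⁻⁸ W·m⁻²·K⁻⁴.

At equilibrium, absorbed power = emitted power.
Absorbing cross-section = A = 4.410 m²; emitting surface = A = 4.410 m² (ratio 1).
αS·A_cross = εσ·A_surf·T⁴  ⇒  T⁴ = αS/(ε·1σ).
T⁴ = 0.340·30.9/(0.57·1·5.67×10⁻⁸) = 3.251×10⁸ K⁴.
T = (3.251×10⁸)^(1/4).

T ≈ 134 K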